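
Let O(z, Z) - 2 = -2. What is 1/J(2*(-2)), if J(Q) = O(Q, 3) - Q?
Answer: 1/4 ≈ 0.25000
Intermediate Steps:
O(z, Z) = 0 (O(z, Z) = 2 - 2 = 0)
J(Q) = -Q (J(Q) = 0 - Q = -Q)
1/J(2*(-2)) = 1/(-2*(-2)) = 1/(-1*(-4)) = 1/4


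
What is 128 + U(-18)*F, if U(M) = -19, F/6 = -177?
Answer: 20306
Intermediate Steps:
F = -1062 (F = 6*(-177) = -1062)
128 + U(-18)*F = 128 - 19*(-1062) = 128 + 20178 = 20306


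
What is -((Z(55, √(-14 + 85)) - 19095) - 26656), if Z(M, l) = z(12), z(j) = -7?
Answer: 45758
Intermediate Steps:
Z(M, l) = -7
-((Z(55, √(-14 + 85)) - 19095) - 26656) = -((-7 - 19095) - 26656) = -(-19102 - 26656) = -1*(-45758) = 45758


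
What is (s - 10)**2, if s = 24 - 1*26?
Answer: 144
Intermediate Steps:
s = -2 (s = 24 - 26 = -2)
(s - 10)**2 = (-2 - 10)**2 = (-12)**2 = 144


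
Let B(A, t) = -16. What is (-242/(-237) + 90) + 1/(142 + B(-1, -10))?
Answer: 906103/9954 ≈ 91.029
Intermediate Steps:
(-242/(-237) + 90) + 1/(142 + B(-1, -10)) = (-242/(-237) + 90) + 1/(142 - 16) = (-242*(-1/237) + 90) + 1/126 = (242/237 + 90) + 1/126 = 21572/237 + 1/126 = 906103/9954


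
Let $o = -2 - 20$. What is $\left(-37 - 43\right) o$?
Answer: $1760$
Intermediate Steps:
$o = -22$
$\left(-37 - 43\right) o = \left(-37 - 43\right) \left(-22\right) = \left(-80\right) \left(-22\right) = 1760$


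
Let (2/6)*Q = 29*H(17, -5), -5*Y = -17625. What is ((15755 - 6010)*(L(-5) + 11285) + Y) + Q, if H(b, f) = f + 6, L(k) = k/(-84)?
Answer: 9238027433/84 ≈ 1.0998e+8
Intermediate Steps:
Y = 3525 (Y = -⅕*(-17625) = 3525)
L(k) = -k/84 (L(k) = k*(-1/84) = -k/84)
H(b, f) = 6 + f
Q = 87 (Q = 3*(29*(6 - 5)) = 3*(29*1) = 3*29 = 87)
((15755 - 6010)*(L(-5) + 11285) + Y) + Q = ((15755 - 6010)*(-1/84*(-5) + 11285) + 3525) + 87 = (9745*(5/84 + 11285) + 3525) + 87 = (9745*(947945/84) + 3525) + 87 = (9237724025/84 + 3525) + 87 = 9238020125/84 + 87 = 9238027433/84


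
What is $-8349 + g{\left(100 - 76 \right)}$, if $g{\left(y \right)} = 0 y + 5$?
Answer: $-8344$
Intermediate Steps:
$g{\left(y \right)} = 5$ ($g{\left(y \right)} = 0 + 5 = 5$)
$-8349 + g{\left(100 - 76 \right)} = -8349 + 5 = -8344$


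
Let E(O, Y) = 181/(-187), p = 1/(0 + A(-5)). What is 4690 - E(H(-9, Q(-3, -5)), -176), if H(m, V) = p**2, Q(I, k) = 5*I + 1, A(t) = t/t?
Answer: 877211/187 ≈ 4691.0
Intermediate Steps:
A(t) = 1
Q(I, k) = 1 + 5*I
p = 1 (p = 1/(0 + 1) = 1/1 = 1)
H(m, V) = 1 (H(m, V) = 1**2 = 1)
E(O, Y) = -181/187 (E(O, Y) = 181*(-1/187) = -181/187)
4690 - E(H(-9, Q(-3, -5)), -176) = 4690 - 1*(-181/187) = 4690 + 181/187 = 877211/187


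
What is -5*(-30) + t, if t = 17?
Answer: 167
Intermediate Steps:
-5*(-30) + t = -5*(-30) + 17 = 150 + 17 = 167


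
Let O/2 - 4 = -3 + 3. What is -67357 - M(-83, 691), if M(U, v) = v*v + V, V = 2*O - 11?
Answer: -544843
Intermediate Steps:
O = 8 (O = 8 + 2*(-3 + 3) = 8 + 2*0 = 8 + 0 = 8)
V = 5 (V = 2*8 - 11 = 16 - 11 = 5)
M(U, v) = 5 + v**2 (M(U, v) = v*v + 5 = v**2 + 5 = 5 + v**2)
-67357 - M(-83, 691) = -67357 - (5 + 691**2) = -67357 - (5 + 477481) = -67357 - 1*477486 = -67357 - 477486 = -544843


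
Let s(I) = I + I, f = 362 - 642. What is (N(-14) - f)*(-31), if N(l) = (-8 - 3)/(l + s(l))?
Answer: -364901/42 ≈ -8688.1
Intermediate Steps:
f = -280
s(I) = 2*I
N(l) = -11/(3*l) (N(l) = (-8 - 3)/(l + 2*l) = -11*1/(3*l) = -11/(3*l))
(N(-14) - f)*(-31) = (-11/3/(-14) - 1*(-280))*(-31) = (-11/3*(-1/14) + 280)*(-31) = (11/42 + 280)*(-31) = (11771/42)*(-31) = -364901/42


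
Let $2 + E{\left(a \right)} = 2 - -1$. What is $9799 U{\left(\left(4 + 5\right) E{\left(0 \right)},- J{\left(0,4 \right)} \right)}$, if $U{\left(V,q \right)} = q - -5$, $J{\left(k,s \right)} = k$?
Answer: $48995$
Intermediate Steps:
$E{\left(a \right)} = 1$ ($E{\left(a \right)} = -2 + \left(2 - -1\right) = -2 + \left(2 + 1\right) = -2 + 3 = 1$)
$U{\left(V,q \right)} = 5 + q$ ($U{\left(V,q \right)} = q + 5 = 5 + q$)
$9799 U{\left(\left(4 + 5\right) E{\left(0 \right)},- J{\left(0,4 \right)} \right)} = 9799 \left(5 - 0\right) = 9799 \left(5 + 0\right) = 9799 \cdot 5 = 48995$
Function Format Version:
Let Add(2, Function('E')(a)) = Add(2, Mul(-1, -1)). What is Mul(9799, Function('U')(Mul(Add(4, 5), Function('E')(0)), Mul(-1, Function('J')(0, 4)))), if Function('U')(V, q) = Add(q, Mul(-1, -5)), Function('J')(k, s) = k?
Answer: 48995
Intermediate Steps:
Function('E')(a) = 1 (Function('E')(a) = Add(-2, Add(2, Mul(-1, -1))) = Add(-2, Add(2, 1)) = Add(-2, 3) = 1)
Function('U')(V, q) = Add(5, q) (Function('U')(V, q) = Add(q, 5) = Add(5, q))
Mul(9799, Function('U')(Mul(Add(4, 5), Function('E')(0)), Mul(-1, Function('J')(0, 4)))) = Mul(9799, Add(5, Mul(-1, 0))) = Mul(9799, Add(5, 0)) = Mul(9799, 5) = 48995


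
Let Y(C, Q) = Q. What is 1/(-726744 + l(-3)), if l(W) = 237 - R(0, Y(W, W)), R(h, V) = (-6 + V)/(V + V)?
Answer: -2/1453017 ≈ -1.3764e-6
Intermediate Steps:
R(h, V) = (-6 + V)/(2*V) (R(h, V) = (-6 + V)/((2*V)) = (-6 + V)*(1/(2*V)) = (-6 + V)/(2*V))
l(W) = 237 - (-6 + W)/(2*W)
1/(-726744 + l(-3)) = 1/(-726744 + (473/2 + 3/(-3))) = 1/(-726744 + (473/2 + 3*(-⅓))) = 1/(-726744 + (473/2 - 1)) = 1/(-726744 + 471/2) = 1/(-1453017/2) = -2/1453017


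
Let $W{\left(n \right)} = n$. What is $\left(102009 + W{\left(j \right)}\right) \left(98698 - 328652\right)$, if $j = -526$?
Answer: $-23336421782$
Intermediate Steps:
$\left(102009 + W{\left(j \right)}\right) \left(98698 - 328652\right) = \left(102009 - 526\right) \left(98698 - 328652\right) = 101483 \left(-229954\right) = -23336421782$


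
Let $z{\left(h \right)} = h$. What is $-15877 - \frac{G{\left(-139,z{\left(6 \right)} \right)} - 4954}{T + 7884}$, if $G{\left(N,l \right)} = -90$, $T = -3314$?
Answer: $- \frac{36276423}{2285} \approx -15876.0$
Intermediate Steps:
$-15877 - \frac{G{\left(-139,z{\left(6 \right)} \right)} - 4954}{T + 7884} = -15877 - \frac{-90 - 4954}{-3314 + 7884} = -15877 - - \frac{5044}{4570} = -15877 - \left(-5044\right) \frac{1}{4570} = -15877 - - \frac{2522}{2285} = -15877 + \frac{2522}{2285} = - \frac{36276423}{2285}$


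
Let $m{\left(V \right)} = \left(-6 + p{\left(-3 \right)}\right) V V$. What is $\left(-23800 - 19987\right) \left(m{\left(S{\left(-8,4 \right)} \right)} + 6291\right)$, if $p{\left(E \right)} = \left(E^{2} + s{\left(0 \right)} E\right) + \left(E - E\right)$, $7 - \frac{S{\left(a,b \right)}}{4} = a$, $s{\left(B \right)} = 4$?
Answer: $1143234783$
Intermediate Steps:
$S{\left(a,b \right)} = 28 - 4 a$
$p{\left(E \right)} = E^{2} + 4 E$ ($p{\left(E \right)} = \left(E^{2} + 4 E\right) + \left(E - E\right) = \left(E^{2} + 4 E\right) + 0 = E^{2} + 4 E$)
$m{\left(V \right)} = - 9 V^{2}$ ($m{\left(V \right)} = \left(-6 - 3 \left(4 - 3\right)\right) V V = \left(-6 - 3\right) V^{2} = - 9 V^{2}$)
$\left(-23800 - 19987\right) \left(m{\left(S{\left(-8,4 \right)} \right)} + 6291\right) = \left(-23800 - 19987\right) \left(- 9 \left(28 - -32\right)^{2} + 6291\right) = - 43787 \left(- 9 \left(28 + 32\right)^{2} + 6291\right) = - 43787 \left(- 9 \cdot 60^{2} + 6291\right) = - 43787 \left(\left(-9\right) 3600 + 6291\right) = - 43787 \left(-32400 + 6291\right) = \left(-43787\right) \left(-26109\right) = 1143234783$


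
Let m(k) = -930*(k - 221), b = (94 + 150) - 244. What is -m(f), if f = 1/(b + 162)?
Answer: -5549155/27 ≈ -2.0552e+5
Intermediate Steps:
b = 0 (b = 244 - 244 = 0)
f = 1/162 (f = 1/(0 + 162) = 1/162 ≈ 0.0061728)
m(k) = 205530 - 930*k (m(k) = -930*(-221 + k) = 205530 - 930*k)
-m(f) = -(205530 - 930*1/162) = -(205530 - 155/27) = -1*5549155/27 = -5549155/27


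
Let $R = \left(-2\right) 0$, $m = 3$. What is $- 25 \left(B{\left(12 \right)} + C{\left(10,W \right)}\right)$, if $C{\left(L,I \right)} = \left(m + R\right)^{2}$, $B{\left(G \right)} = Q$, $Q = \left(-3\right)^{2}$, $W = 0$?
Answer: $-450$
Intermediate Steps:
$R = 0$
$Q = 9$
$B{\left(G \right)} = 9$
$C{\left(L,I \right)} = 9$ ($C{\left(L,I \right)} = \left(3 + 0\right)^{2} = 3^{2} = 9$)
$- 25 \left(B{\left(12 \right)} + C{\left(10,W \right)}\right) = - 25 \left(9 + 9\right) = \left(-25\right) 18 = -450$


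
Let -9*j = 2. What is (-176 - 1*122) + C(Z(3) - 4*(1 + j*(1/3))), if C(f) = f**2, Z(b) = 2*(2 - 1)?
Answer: -215126/729 ≈ -295.10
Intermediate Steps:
j = -2/9 (j = -1/9*2 = -2/9 ≈ -0.22222)
Z(b) = 2 (Z(b) = 2*1 = 2)
(-176 - 1*122) + C(Z(3) - 4*(1 + j*(1/3))) = (-176 - 1*122) + (2 - 4*(1 - 2/(9*3)))**2 = (-176 - 122) + (2 - 4*(1 - 2/(9*3)))**2 = -298 + (2 - 4*(1 - 2/9*1/3))**2 = -298 + (2 - 4*(1 - 2/27))**2 = -298 + (2 - 4*25/27)**2 = -298 + (2 - 100/27)**2 = -298 + (-46/27)**2 = -298 + 2116/729 = -215126/729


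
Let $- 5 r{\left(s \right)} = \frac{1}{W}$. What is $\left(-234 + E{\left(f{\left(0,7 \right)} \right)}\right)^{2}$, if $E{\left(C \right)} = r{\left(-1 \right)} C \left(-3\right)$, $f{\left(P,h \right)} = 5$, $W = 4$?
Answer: $\frac{870489}{16} \approx 54406.0$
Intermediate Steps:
$r{\left(s \right)} = - \frac{1}{20}$ ($r{\left(s \right)} = - \frac{1}{5 \cdot 4} = \left(- \frac{1}{5}\right) \frac{1}{4} = - \frac{1}{20}$)
$E{\left(C \right)} = \frac{3 C}{20}$ ($E{\left(C \right)} = - \frac{C}{20} \left(-3\right) = \frac{3 C}{20}$)
$\left(-234 + E{\left(f{\left(0,7 \right)} \right)}\right)^{2} = \left(-234 + \frac{3}{20} \cdot 5\right)^{2} = \left(-234 + \frac{3}{4}\right)^{2} = \left(- \frac{933}{4}\right)^{2} = \frac{870489}{16}$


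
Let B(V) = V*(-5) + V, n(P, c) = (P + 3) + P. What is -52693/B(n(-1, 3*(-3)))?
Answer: 52693/4 ≈ 13173.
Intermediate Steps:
n(P, c) = 3 + 2*P (n(P, c) = (3 + P) + P = 3 + 2*P)
B(V) = -4*V (B(V) = -5*V + V = -4*V)
-52693/B(n(-1, 3*(-3))) = -52693*(-1/(4*(3 + 2*(-1)))) = -52693*(-1/(4*(3 - 2))) = -52693/((-4*1)) = -52693/(-4) = -52693*(-1/4) = 52693/4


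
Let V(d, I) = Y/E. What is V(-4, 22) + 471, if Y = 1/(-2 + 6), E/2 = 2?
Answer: 7537/16 ≈ 471.06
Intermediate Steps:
E = 4 (E = 2*2 = 4)
Y = ¼ (Y = 1/4 = ¼ ≈ 0.25000)
V(d, I) = 1/16 (V(d, I) = (¼)/4 = (¼)*(¼) = 1/16)
V(-4, 22) + 471 = 1/16 + 471 = 7537/16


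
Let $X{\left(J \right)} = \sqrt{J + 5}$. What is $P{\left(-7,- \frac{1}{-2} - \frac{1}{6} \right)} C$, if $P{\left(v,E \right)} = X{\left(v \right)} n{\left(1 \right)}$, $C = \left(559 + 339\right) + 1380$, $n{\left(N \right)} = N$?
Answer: $2278 i \sqrt{2} \approx 3221.6 i$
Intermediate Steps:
$C = 2278$ ($C = 898 + 1380 = 2278$)
$X{\left(J \right)} = \sqrt{5 + J}$
$P{\left(v,E \right)} = \sqrt{5 + v}$ ($P{\left(v,E \right)} = \sqrt{5 + v} 1 = \sqrt{5 + v}$)
$P{\left(-7,- \frac{1}{-2} - \frac{1}{6} \right)} C = \sqrt{5 - 7} \cdot 2278 = \sqrt{-2} \cdot 2278 = i \sqrt{2} \cdot 2278 = 2278 i \sqrt{2}$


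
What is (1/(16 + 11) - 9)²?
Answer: 58564/729 ≈ 80.335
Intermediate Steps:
(1/(16 + 11) - 9)² = (1/27 - 9)² = (-242/27)² = 58564/729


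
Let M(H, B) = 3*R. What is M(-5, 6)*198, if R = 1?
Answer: 594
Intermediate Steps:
M(H, B) = 3 (M(H, B) = 3*1 = 3)
M(-5, 6)*198 = 3*198 = 594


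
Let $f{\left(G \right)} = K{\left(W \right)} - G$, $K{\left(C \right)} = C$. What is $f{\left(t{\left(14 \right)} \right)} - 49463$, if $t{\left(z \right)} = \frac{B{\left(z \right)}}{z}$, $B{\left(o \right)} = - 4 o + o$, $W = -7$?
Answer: $-49467$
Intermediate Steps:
$B{\left(o \right)} = - 3 o$
$t{\left(z \right)} = -3$ ($t{\left(z \right)} = \frac{\left(-3\right) z}{z} = -3$)
$f{\left(G \right)} = -7 - G$
$f{\left(t{\left(14 \right)} \right)} - 49463 = \left(-7 - -3\right) - 49463 = \left(-7 + 3\right) - 49463 = -4 - 49463 = -49467$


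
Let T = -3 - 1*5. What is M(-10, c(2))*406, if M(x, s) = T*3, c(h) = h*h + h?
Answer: -9744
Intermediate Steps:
T = -8 (T = -3 - 5 = -8)
c(h) = h + h² (c(h) = h² + h = h + h²)
M(x, s) = -24 (M(x, s) = -8*3 = -24)
M(-10, c(2))*406 = -24*406 = -9744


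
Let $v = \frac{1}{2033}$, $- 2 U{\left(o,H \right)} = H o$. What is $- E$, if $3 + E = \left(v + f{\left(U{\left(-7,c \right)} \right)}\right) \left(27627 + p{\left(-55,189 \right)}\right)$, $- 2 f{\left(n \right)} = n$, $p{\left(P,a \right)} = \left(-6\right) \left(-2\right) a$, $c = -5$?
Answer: $- \frac{2127273909}{8132} \approx -2.6159 \cdot 10^{5}$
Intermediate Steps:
$p{\left(P,a \right)} = 12 a$
$U{\left(o,H \right)} = - \frac{H o}{2}$
$f{\left(n \right)} = - \frac{n}{2}$
$v = \frac{1}{2033} \approx 0.00049188$
$E = \frac{2127273909}{8132}$ ($E = -3 + \left(\frac{1}{2033} - \frac{\left(- \frac{1}{2}\right) \left(-5\right) \left(-7\right)}{2}\right) \left(27627 + 12 \cdot 189\right) = -3 + \left(\frac{1}{2033} - - \frac{35}{4}\right) \left(27627 + 2268\right) = -3 + \left(\frac{1}{2033} + \frac{35}{4}\right) 29895 = -3 + \frac{71159}{8132} \cdot 29895 = -3 + \frac{2127298305}{8132} = \frac{2127273909}{8132} \approx 2.6159 \cdot 10^{5}$)
$- E = \left(-1\right) \frac{2127273909}{8132} = - \frac{2127273909}{8132}$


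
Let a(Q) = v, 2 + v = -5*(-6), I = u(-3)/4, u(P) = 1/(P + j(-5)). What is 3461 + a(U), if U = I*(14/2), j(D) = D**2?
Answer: 3489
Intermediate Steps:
u(P) = 1/(25 + P) (u(P) = 1/(P + (-5)**2) = 1/(P + 25) = 1/(25 + P))
I = 1/88 (I = 1/((25 - 3)*4) = (1/4)/22 = (1/22)*(1/4) = 1/88 ≈ 0.011364)
U = 7/88 (U = (14/2)/88 = (14*(1/2))/88 = (1/88)*7 = 7/88 ≈ 0.079545)
v = 28 (v = -2 - 5*(-6) = -2 + 30 = 28)
a(Q) = 28
3461 + a(U) = 3461 + 28 = 3489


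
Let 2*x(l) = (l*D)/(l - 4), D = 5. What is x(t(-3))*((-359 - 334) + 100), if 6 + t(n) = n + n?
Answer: -8895/8 ≈ -1111.9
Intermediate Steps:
t(n) = -6 + 2*n (t(n) = -6 + (n + n) = -6 + 2*n)
x(l) = 5*l/(2*(-4 + l)) (x(l) = ((l*5)/(l - 4))/2 = ((5*l)/(-4 + l))/2 = (5*l/(-4 + l))/2 = 5*l/(2*(-4 + l)))
x(t(-3))*((-359 - 334) + 100) = (5*(-6 + 2*(-3))/(2*(-4 + (-6 + 2*(-3)))))*((-359 - 334) + 100) = (5*(-6 - 6)/(2*(-4 + (-6 - 6))))*(-693 + 100) = ((5/2)*(-12)/(-4 - 12))*(-593) = ((5/2)*(-12)/(-16))*(-593) = ((5/2)*(-12)*(-1/16))*(-593) = (15/8)*(-593) = -8895/8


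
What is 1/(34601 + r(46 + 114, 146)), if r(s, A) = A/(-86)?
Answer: 43/1487770 ≈ 2.8902e-5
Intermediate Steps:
r(s, A) = -A/86 (r(s, A) = A*(-1/86) = -A/86)
1/(34601 + r(46 + 114, 146)) = 1/(34601 - 1/86*146) = 1/(34601 - 73/43) = 1/(1487770/43) = 43/1487770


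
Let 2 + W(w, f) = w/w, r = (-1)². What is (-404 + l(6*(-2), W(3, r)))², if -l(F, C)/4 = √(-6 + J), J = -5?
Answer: 163040 + 3232*I*√11 ≈ 1.6304e+5 + 10719.0*I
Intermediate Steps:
r = 1
W(w, f) = -1 (W(w, f) = -2 + w/w = -2 + 1 = -1)
l(F, C) = -4*I*√11 (l(F, C) = -4*√(-6 - 5) = -4*I*√11)
(-404 + l(6*(-2), W(3, r)))² = (-404 - 4*I*√11)²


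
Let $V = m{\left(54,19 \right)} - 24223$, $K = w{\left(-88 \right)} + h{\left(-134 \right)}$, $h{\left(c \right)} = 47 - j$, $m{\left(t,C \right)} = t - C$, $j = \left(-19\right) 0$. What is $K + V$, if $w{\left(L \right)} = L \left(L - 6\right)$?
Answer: $-15869$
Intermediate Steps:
$j = 0$
$w{\left(L \right)} = L \left(-6 + L\right)$
$h{\left(c \right)} = 47$ ($h{\left(c \right)} = 47 - 0 = 47 + 0 = 47$)
$K = 8319$ ($K = - 88 \left(-6 - 88\right) + 47 = \left(-88\right) \left(-94\right) + 47 = 8272 + 47 = 8319$)
$V = -24188$ ($V = \left(54 - 19\right) - 24223 = 35 - 24223 = -24188$)
$K + V = 8319 - 24188 = -15869$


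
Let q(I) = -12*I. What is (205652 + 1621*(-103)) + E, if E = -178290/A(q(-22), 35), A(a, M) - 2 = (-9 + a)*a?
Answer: 1302221284/33661 ≈ 38686.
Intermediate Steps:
A(a, M) = 2 + a*(-9 + a) (A(a, M) = 2 + (-9 + a)*a = 2 + a*(-9 + a))
E = -89145/33661 (E = -178290/(2 + (-12*(-22))² - (-108)*(-22)) = -178290/(2 + 264² - 9*264) = -178290/(2 + 69696 - 2376) = -178290/67322 = -178290*1/67322 = -89145/33661 ≈ -2.6483)
(205652 + 1621*(-103)) + E = (205652 + 1621*(-103)) - 89145/33661 = (205652 - 166963) - 89145/33661 = 38689 - 89145/33661 = 1302221284/33661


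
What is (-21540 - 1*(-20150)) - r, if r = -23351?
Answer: 21961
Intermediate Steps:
(-21540 - 1*(-20150)) - r = (-21540 - 1*(-20150)) - 1*(-23351) = (-21540 + 20150) + 23351 = -1390 + 23351 = 21961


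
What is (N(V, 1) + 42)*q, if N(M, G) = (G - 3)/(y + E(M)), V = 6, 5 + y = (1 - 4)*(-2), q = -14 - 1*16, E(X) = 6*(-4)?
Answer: -29040/23 ≈ -1262.6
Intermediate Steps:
E(X) = -24
q = -30 (q = -14 - 16 = -30)
y = 1 (y = -5 + (1 - 4)*(-2) = -5 - 3*(-2) = -5 + 6 = 1)
N(M, G) = 3/23 - G/23 (N(M, G) = (G - 3)/(1 - 24) = (-3 + G)/(-23) = (-3 + G)*(-1/23) = 3/23 - G/23)
(N(V, 1) + 42)*q = ((3/23 - 1/23*1) + 42)*(-30) = ((3/23 - 1/23) + 42)*(-30) = (2/23 + 42)*(-30) = (968/23)*(-30) = -29040/23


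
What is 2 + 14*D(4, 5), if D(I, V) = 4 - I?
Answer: 2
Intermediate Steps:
2 + 14*D(4, 5) = 2 + 14*(4 - 1*4) = 2 + 14*(4 - 4) = 2 + 14*0 = 2 + 0 = 2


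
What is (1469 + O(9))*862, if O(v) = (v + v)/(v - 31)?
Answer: 13921300/11 ≈ 1.2656e+6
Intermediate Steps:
O(v) = 2*v/(-31 + v) (O(v) = (2*v)/(-31 + v) = 2*v/(-31 + v))
(1469 + O(9))*862 = (1469 + 2*9/(-31 + 9))*862 = (1469 + 2*9/(-22))*862 = (1469 + 2*9*(-1/22))*862 = (1469 - 9/11)*862 = (16150/11)*862 = 13921300/11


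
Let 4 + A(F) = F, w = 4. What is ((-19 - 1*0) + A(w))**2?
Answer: 361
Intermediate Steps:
A(F) = -4 + F
((-19 - 1*0) + A(w))**2 = ((-19 - 1*0) + (-4 + 4))**2 = ((-19 + 0) + 0)**2 = (-19 + 0)**2 = (-19)**2 = 361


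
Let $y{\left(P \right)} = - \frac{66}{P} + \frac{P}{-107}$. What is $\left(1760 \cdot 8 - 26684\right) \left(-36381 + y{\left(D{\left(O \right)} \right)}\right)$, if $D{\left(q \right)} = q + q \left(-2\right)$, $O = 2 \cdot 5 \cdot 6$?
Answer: $\frac{245310977686}{535} \approx 4.5853 \cdot 10^{8}$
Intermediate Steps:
$O = 60$ ($O = 10 \cdot 6 = 60$)
$D{\left(q \right)} = - q$ ($D{\left(q \right)} = q - 2 q = - q$)
$y{\left(P \right)} = - \frac{66}{P} - \frac{P}{107}$ ($y{\left(P \right)} = - \frac{66}{P} + P \left(- \frac{1}{107}\right) = - \frac{66}{P} - \frac{P}{107}$)
$\left(1760 \cdot 8 - 26684\right) \left(-36381 + y{\left(D{\left(O \right)} \right)}\right) = \left(1760 \cdot 8 - 26684\right) \left(-36381 - \left(- \frac{11}{10} + \frac{1}{107} \left(-1\right) 60\right)\right) = \left(14080 - 26684\right) \left(-36381 - \left(- \frac{60}{107} + \frac{66}{-60}\right)\right) = - 12604 \left(-36381 + \left(\left(-66\right) \left(- \frac{1}{60}\right) + \frac{60}{107}\right)\right) = - 12604 \left(-36381 + \left(\frac{11}{10} + \frac{60}{107}\right)\right) = - 12604 \left(-36381 + \frac{1777}{1070}\right) = \left(-12604\right) \left(- \frac{38925893}{1070}\right) = \frac{245310977686}{535}$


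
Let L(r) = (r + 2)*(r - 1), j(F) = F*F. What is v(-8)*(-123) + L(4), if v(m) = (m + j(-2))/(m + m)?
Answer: -51/4 ≈ -12.750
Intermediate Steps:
j(F) = F**2
L(r) = (-1 + r)*(2 + r) (L(r) = (2 + r)*(-1 + r) = (-1 + r)*(2 + r))
v(m) = (4 + m)/(2*m) (v(m) = (m + (-2)**2)/(m + m) = (m + 4)/((2*m)) = (4 + m)*(1/(2*m)) = (4 + m)/(2*m))
v(-8)*(-123) + L(4) = ((1/2)*(4 - 8)/(-8))*(-123) + (-2 + 4 + 4**2) = ((1/2)*(-1/8)*(-4))*(-123) + (-2 + 4 + 16) = (1/4)*(-123) + 18 = -123/4 + 18 = -51/4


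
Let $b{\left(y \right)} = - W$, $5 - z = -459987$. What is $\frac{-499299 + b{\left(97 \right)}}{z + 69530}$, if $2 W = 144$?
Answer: $- \frac{499371}{529522} \approx -0.94306$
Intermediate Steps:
$W = 72$ ($W = \frac{1}{2} \cdot 144 = 72$)
$z = 459992$ ($z = 5 - -459987 = 5 + 459987 = 459992$)
$b{\left(y \right)} = -72$ ($b{\left(y \right)} = \left(-1\right) 72 = -72$)
$\frac{-499299 + b{\left(97 \right)}}{z + 69530} = \frac{-499299 - 72}{459992 + 69530} = - \frac{499371}{529522}$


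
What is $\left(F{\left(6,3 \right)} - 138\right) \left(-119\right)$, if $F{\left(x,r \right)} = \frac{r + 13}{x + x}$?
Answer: $\frac{48790}{3} \approx 16263.0$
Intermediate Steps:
$F{\left(x,r \right)} = \frac{13 + r}{2 x}$
$\left(F{\left(6,3 \right)} - 138\right) \left(-119\right) = \left(\frac{13 + 3}{2 \cdot 6} - 138\right) \left(-119\right) = \left(\frac{1}{2} \cdot \frac{1}{6} \cdot 16 - 138\right) \left(-119\right) = \left(\frac{4}{3} - 138\right) \left(-119\right) = \left(- \frac{410}{3}\right) \left(-119\right) = \frac{48790}{3}$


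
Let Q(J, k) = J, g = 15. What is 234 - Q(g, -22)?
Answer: 219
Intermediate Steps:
234 - Q(g, -22) = 234 - 1*15 = 234 - 15 = 219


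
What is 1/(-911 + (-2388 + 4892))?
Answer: 1/1593 ≈ 0.00062775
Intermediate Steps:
1/(-911 + (-2388 + 4892)) = 1/(-911 + 2504) = 1/1593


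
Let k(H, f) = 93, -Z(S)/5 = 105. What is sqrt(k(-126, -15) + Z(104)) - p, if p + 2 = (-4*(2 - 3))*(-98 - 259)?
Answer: 1430 + 12*I*sqrt(3) ≈ 1430.0 + 20.785*I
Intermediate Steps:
Z(S) = -525 (Z(S) = -5*105 = -525)
p = -1430 (p = -2 + (-4*(2 - 3))*(-98 - 259) = -2 - 4*(-1)*(-357) = -2 + 4*(-357) = -2 - 1428 = -1430)
sqrt(k(-126, -15) + Z(104)) - p = sqrt(93 - 525) - 1*(-1430) = sqrt(-432) + 1430 = 12*I*sqrt(3) + 1430 = 1430 + 12*I*sqrt(3)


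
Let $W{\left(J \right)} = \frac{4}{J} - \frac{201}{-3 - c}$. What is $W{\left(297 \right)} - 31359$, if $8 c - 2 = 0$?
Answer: $- \frac{120838259}{3861} \approx -31297.0$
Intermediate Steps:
$c = \frac{1}{4}$ ($c = \frac{1}{4} + \frac{1}{8} \cdot 0 = \frac{1}{4} + 0 = \frac{1}{4} \approx 0.25$)
$W{\left(J \right)} = \frac{804}{13} + \frac{4}{J}$ ($W{\left(J \right)} = \frac{4}{J} - \frac{201}{-3 - \frac{1}{4}} = \frac{4}{J} - \frac{201}{- \frac{13}{4}} = \frac{4}{J} - - \frac{804}{13} = \frac{4}{J} + \frac{804}{13} = \frac{804}{13} + \frac{4}{J}$)
$W{\left(297 \right)} - 31359 = \left(\frac{804}{13} + \frac{4}{297}\right) - 31359 = \frac{238840}{3861} - 31359 = - \frac{120838259}{3861}$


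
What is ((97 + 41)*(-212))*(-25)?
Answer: 731400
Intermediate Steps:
((97 + 41)*(-212))*(-25) = (138*(-212))*(-25) = -29256*(-25) = 731400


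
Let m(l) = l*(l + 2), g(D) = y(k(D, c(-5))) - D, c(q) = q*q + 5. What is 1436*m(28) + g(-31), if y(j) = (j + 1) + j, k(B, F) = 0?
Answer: 1206272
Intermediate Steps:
c(q) = 5 + q**2 (c(q) = q**2 + 5 = 5 + q**2)
y(j) = 1 + 2*j (y(j) = (1 + j) + j = 1 + 2*j)
g(D) = 1 - D (g(D) = (1 + 2*0) - D = (1 + 0) - D = 1 - D)
m(l) = l*(2 + l)
1436*m(28) + g(-31) = 1436*(28*(2 + 28)) + (1 - 1*(-31)) = 1436*(28*30) + (1 + 31) = 1436*840 + 32 = 1206240 + 32 = 1206272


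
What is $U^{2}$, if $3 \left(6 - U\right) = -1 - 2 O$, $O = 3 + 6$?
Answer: $\frac{1369}{9} \approx 152.11$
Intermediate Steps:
$O = 9$
$U = \frac{37}{3}$ ($U = 6 - \frac{-1 - 18}{3} = 6 - - \frac{19}{3} = 6 + \frac{19}{3} = \frac{37}{3} \approx 12.333$)
$U^{2} = \left(\frac{37}{3}\right)^{2} = \frac{1369}{9}$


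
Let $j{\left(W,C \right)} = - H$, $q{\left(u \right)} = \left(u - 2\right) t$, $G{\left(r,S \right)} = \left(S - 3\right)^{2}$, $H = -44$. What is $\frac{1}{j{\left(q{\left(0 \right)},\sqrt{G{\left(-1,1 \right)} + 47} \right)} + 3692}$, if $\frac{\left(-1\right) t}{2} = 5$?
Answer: $\frac{1}{3736} \approx 0.00026767$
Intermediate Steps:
$t = -10$ ($t = \left(-2\right) 5 = -10$)
$G{\left(r,S \right)} = \left(-3 + S\right)^{2}$
$q{\left(u \right)} = 20 - 10 u$ ($q{\left(u \right)} = \left(u - 2\right) \left(-10\right) = \left(-2 + u\right) \left(-10\right) = 20 - 10 u$)
$j{\left(W,C \right)} = 44$ ($j{\left(W,C \right)} = \left(-1\right) \left(-44\right) = 44$)
$\frac{1}{j{\left(q{\left(0 \right)},\sqrt{G{\left(-1,1 \right)} + 47} \right)} + 3692} = \frac{1}{44 + 3692} = \frac{1}{3736}$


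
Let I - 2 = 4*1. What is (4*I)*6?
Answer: 144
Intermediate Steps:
I = 6 (I = 2 + 4*1 = 2 + 4 = 6)
(4*I)*6 = (4*6)*6 = 24*6 = 144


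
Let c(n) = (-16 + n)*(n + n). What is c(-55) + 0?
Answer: 7810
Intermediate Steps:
c(n) = 2*n*(-16 + n) (c(n) = (-16 + n)*(2*n) = 2*n*(-16 + n))
c(-55) + 0 = 2*(-55)*(-16 - 55) + 0 = 2*(-55)*(-71) + 0 = 7810 + 0 = 7810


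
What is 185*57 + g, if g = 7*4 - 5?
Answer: 10568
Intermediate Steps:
g = 23 (g = 28 - 5 = 23)
185*57 + g = 185*57 + 23 = 10545 + 23 = 10568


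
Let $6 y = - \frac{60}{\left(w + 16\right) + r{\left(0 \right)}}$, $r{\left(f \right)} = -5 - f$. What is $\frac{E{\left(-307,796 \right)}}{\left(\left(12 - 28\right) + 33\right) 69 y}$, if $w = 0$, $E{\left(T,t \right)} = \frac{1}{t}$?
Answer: $- \frac{11}{9337080} \approx -1.1781 \cdot 10^{-6}$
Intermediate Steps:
$y = - \frac{10}{11}$ ($y = \frac{\left(-60\right) \frac{1}{\left(0 + 16\right) - 5}}{6} = \frac{\left(-60\right) \frac{1}{16 + \left(-5 + 0\right)}}{6} = \frac{\left(-60\right) \frac{1}{16 - 5}}{6} = \frac{\left(-60\right) \frac{1}{11}}{6} = \frac{1}{6} \left(- \frac{60}{11}\right) = - \frac{10}{11} \approx -0.90909$)
$\frac{E{\left(-307,796 \right)}}{\left(\left(12 - 28\right) + 33\right) 69 y} = \frac{1}{796 \left(\left(12 - 28\right) + 33\right) 69 \left(- \frac{10}{11}\right)} = \frac{1}{796 \left(-16 + 33\right) 69 \left(- \frac{10}{11}\right)} = \frac{1}{796 \cdot 17 \cdot 69 \left(- \frac{10}{11}\right)} = \frac{1}{796 \cdot 1173 \left(- \frac{10}{11}\right)} = \frac{1}{796 \left(- \frac{11730}{11}\right)} = \frac{1}{796} \left(- \frac{11}{11730}\right) = - \frac{11}{9337080}$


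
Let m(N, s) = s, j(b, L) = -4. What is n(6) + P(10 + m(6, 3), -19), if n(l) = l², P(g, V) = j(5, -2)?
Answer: 32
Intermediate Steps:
P(g, V) = -4
n(6) + P(10 + m(6, 3), -19) = 6² - 4 = 36 - 4 = 32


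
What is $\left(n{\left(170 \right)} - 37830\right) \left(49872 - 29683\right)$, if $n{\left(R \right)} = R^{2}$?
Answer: $-180287770$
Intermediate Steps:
$\left(n{\left(170 \right)} - 37830\right) \left(49872 - 29683\right) = \left(170^{2} - 37830\right) \left(49872 - 29683\right) = \left(28900 - 37830\right) 20189 = \left(-8930\right) 20189 = -180287770$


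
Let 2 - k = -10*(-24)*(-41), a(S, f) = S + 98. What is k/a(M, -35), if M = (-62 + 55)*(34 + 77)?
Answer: -1406/97 ≈ -14.495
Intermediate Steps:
M = -777 (M = -7*111 = -777)
a(S, f) = 98 + S
k = 9842 (k = 2 - (-10*(-24))*(-41) = 2 - 240*(-41) = 2 - 1*(-9840) = 2 + 9840 = 9842)
k/a(M, -35) = 9842/(98 - 777) = 9842/(-679) = 9842*(-1/679) = -1406/97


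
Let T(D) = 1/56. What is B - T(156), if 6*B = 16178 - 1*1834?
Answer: 401629/168 ≈ 2390.6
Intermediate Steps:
B = 7172/3 (B = (16178 - 1*1834)/6 = (16178 - 1834)/6 = (1/6)*14344 = 7172/3 ≈ 2390.7)
T(D) = 1/56
B - T(156) = 7172/3 - 1*1/56 = 7172/3 - 1/56 = 401629/168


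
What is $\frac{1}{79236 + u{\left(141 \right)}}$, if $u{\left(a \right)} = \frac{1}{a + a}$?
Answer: $\frac{282}{22344553} \approx 1.2621 \cdot 10^{-5}$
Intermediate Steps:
$u{\left(a \right)} = \frac{1}{2 a}$
$\frac{1}{79236 + u{\left(141 \right)}} = \frac{1}{79236 + \frac{1}{2 \cdot 141}} = \frac{1}{79236 + \frac{1}{2} \cdot \frac{1}{141}} = \frac{1}{79236 + \frac{1}{282}} = \frac{1}{\frac{22344553}{282}} = \frac{282}{22344553}$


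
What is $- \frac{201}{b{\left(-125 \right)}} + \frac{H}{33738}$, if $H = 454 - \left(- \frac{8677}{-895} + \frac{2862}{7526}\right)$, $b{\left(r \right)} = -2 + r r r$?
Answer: $\frac{9254511064226}{697878712673945} \approx 0.013261$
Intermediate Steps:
$b{\left(r \right)} = -2 + r^{3}$ ($b{\left(r \right)} = -2 + r r^{2} = -2 + r^{3}$)
$H = \frac{28209198}{63545}$ ($H = 454 - \left(\left(-8677\right) \left(- \frac{1}{895}\right) + 2862 \cdot \frac{1}{7526}\right) = 454 - \left(\frac{8677}{895} + \frac{27}{71}\right) = 454 - \frac{640232}{63545} = \frac{28209198}{63545} \approx 443.92$)
$- \frac{201}{b{\left(-125 \right)}} + \frac{H}{33738} = - \frac{201}{-2 + \left(-125\right)^{3}} + \frac{28209198}{63545 \cdot 33738} = - \frac{201}{-2 - 1953125} + \frac{28209198}{63545} \cdot \frac{1}{33738} = - \frac{201}{-1953127} + \frac{4701533}{357313535} = \left(-201\right) \left(- \frac{1}{1953127}\right) + \frac{4701533}{357313535} = \frac{201}{1953127} + \frac{4701533}{357313535} = \frac{9254511064226}{697878712673945}$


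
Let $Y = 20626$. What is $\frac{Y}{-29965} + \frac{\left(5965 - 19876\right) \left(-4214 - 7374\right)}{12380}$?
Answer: $\frac{241506133337}{18548335} \approx 13020.0$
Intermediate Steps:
$\frac{Y}{-29965} + \frac{\left(5965 - 19876\right) \left(-4214 - 7374\right)}{12380} = \frac{20626}{-29965} + \frac{\left(5965 - 19876\right) \left(-4214 - 7374\right)}{12380} = 20626 \left(- \frac{1}{29965}\right) + \left(-13911\right) \left(-11588\right) \frac{1}{12380} = - \frac{20626}{29965} + 161200668 \cdot \frac{1}{12380} = - \frac{20626}{29965} + \frac{40300167}{3095} = \frac{241506133337}{18548335}$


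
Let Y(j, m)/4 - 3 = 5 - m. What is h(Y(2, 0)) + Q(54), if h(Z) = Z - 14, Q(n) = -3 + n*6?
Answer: 339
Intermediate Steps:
Y(j, m) = 32 - 4*m (Y(j, m) = 12 + 4*(5 - m) = 12 + (20 - 4*m) = 32 - 4*m)
Q(n) = -3 + 6*n
h(Z) = -14 + Z
h(Y(2, 0)) + Q(54) = (-14 + (32 - 4*0)) + (-3 + 6*54) = (-14 + (32 + 0)) + (-3 + 324) = (-14 + 32) + 321 = 18 + 321 = 339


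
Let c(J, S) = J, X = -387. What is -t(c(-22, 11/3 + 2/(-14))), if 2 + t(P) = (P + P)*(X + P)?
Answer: -17994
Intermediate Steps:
t(P) = -2 + 2*P*(-387 + P) (t(P) = -2 + (P + P)*(-387 + P) = -2 + (2*P)*(-387 + P) = -2 + 2*P*(-387 + P))
-t(c(-22, 11/3 + 2/(-14))) = -(-2 - 774*(-22) + 2*(-22)²) = -(-2 + 17028 + 2*484) = -(-2 + 17028 + 968) = -1*17994 = -17994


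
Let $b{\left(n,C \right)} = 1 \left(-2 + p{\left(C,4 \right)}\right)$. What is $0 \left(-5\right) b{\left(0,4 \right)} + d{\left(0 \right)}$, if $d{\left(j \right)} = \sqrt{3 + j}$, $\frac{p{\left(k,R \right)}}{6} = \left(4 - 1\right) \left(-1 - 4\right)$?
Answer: $\sqrt{3} \approx 1.732$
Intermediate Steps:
$p{\left(k,R \right)} = -90$ ($p{\left(k,R \right)} = 6 \left(4 - 1\right) \left(-1 - 4\right) = 6 \cdot 3 \left(-5\right) = 6 \left(-15\right) = -90$)
$b{\left(n,C \right)} = -92$ ($b{\left(n,C \right)} = 1 \left(-2 - 90\right) = 1 \left(-92\right) = -92$)
$0 \left(-5\right) b{\left(0,4 \right)} + d{\left(0 \right)} = 0 \left(-5\right) \left(-92\right) + \sqrt{3 + 0} = 0 \left(-92\right) + \sqrt{3} = 0 + \sqrt{3} = \sqrt{3}$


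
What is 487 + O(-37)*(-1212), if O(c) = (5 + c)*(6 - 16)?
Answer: -387353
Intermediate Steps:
O(c) = -50 - 10*c (O(c) = (5 + c)*(-10) = -50 - 10*c)
487 + O(-37)*(-1212) = 487 + (-50 - 10*(-37))*(-1212) = 487 + (-50 + 370)*(-1212) = 487 + 320*(-1212) = 487 - 387840 = -387353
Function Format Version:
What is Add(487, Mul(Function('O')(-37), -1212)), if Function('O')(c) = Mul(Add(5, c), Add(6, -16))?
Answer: -387353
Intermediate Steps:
Function('O')(c) = Add(-50, Mul(-10, c)) (Function('O')(c) = Mul(Add(5, c), -10) = Add(-50, Mul(-10, c)))
Add(487, Mul(Function('O')(-37), -1212)) = Add(487, Mul(Add(-50, Mul(-10, -37)), -1212)) = Add(487, Mul(Add(-50, 370), -1212)) = Add(487, Mul(320, -1212)) = Add(487, -387840) = -387353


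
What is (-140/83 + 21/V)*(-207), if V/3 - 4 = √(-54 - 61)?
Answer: 3315312/10873 + 1449*I*√115/131 ≈ 304.91 + 118.62*I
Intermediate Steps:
V = 12 + 3*I*√115 (V = 12 + 3*√(-54 - 61) = 12 + 3*√(-115) = 12 + 3*(I*√115) = 12 + 3*I*√115 ≈ 12.0 + 32.171*I)
(-140/83 + 21/V)*(-207) = (-140/83 + 21/(12 + 3*I*√115))*(-207) = 28980/83 - 4347/(12 + 3*I*√115)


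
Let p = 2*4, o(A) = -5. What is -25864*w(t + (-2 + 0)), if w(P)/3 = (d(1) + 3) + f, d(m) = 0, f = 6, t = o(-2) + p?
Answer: -698328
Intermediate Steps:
p = 8
t = 3 (t = -5 + 8 = 3)
w(P) = 27 (w(P) = 3*((0 + 3) + 6) = 3*(3 + 6) = 3*9 = 27)
-25864*w(t + (-2 + 0)) = -25864*27 = -698328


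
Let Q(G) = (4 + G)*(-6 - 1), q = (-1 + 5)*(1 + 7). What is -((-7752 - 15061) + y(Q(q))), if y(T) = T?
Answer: 23065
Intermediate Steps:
q = 32 (q = 4*8 = 32)
Q(G) = -28 - 7*G (Q(G) = (4 + G)*(-7) = -28 - 7*G)
-((-7752 - 15061) + y(Q(q))) = -((-7752 - 15061) + (-28 - 7*32)) = -(-22813 + (-28 - 224)) = -(-22813 - 252) = -1*(-23065) = 23065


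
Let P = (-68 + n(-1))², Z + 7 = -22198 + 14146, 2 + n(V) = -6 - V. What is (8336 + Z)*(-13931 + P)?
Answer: -2300762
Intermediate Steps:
n(V) = -8 - V (n(V) = -2 + (-6 - V) = -8 - V)
Z = -8059 (Z = -7 + (-22198 + 14146) = -7 - 8052 = -8059)
P = 5625 (P = (-68 + (-8 - 1*(-1)))² = (-68 + (-8 + 1))² = (-68 - 7)² = (-75)² = 5625)
(8336 + Z)*(-13931 + P) = (8336 - 8059)*(-13931 + 5625) = 277*(-8306) = -2300762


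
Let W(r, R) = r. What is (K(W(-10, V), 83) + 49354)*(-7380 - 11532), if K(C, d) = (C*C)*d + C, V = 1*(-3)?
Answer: -1090163328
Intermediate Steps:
V = -3
K(C, d) = C + d*C² (K(C, d) = C²*d + C = d*C² + C = C + d*C²)
(K(W(-10, V), 83) + 49354)*(-7380 - 11532) = (-10*(1 - 10*83) + 49354)*(-7380 - 11532) = (-10*(1 - 830) + 49354)*(-18912) = (-10*(-829) + 49354)*(-18912) = (8290 + 49354)*(-18912) = 57644*(-18912) = -1090163328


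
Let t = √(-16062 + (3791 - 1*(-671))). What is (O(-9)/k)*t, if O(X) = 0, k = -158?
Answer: 0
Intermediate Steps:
t = 20*I*√29 (t = √(-16062 + (3791 + 671)) = √(-16062 + 4462) = √(-11600) = 20*I*√29 ≈ 107.7*I)
(O(-9)/k)*t = (0/(-158))*(20*I*√29) = (0*(-1/158))*(20*I*√29) = 0*(20*I*√29) = 0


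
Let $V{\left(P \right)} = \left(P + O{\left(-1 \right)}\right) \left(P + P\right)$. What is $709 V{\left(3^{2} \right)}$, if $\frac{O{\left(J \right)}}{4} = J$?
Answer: $63810$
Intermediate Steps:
$O{\left(J \right)} = 4 J$
$V{\left(P \right)} = 2 P \left(-4 + P\right)$ ($V{\left(P \right)} = \left(P + 4 \left(-1\right)\right) \left(P + P\right) = \left(P - 4\right) 2 P = \left(-4 + P\right) 2 P = 2 P \left(-4 + P\right)$)
$709 V{\left(3^{2} \right)} = 709 \cdot 2 \cdot 3^{2} \left(-4 + 3^{2}\right) = 709 \cdot 2 \cdot 9 \left(-4 + 9\right) = 709 \cdot 2 \cdot 9 \cdot 5 = 709 \cdot 90 = 63810$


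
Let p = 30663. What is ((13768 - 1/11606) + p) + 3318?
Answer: 554174893/11606 ≈ 47749.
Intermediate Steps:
((13768 - 1/11606) + p) + 3318 = ((13768 - 1/11606) + 30663) + 3318 = (159791407/11606 + 30663) + 3318 = 515666185/11606 + 3318 = 554174893/11606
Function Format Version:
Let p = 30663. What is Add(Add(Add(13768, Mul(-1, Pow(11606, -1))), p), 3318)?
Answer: Rational(554174893, 11606) ≈ 47749.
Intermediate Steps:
Add(Add(Add(13768, Mul(-1, Pow(11606, -1))), p), 3318) = Add(Add(Add(13768, Mul(-1, Pow(11606, -1))), 30663), 3318) = Add(Add(Add(13768, Mul(-1, Rational(1, 11606))), 30663), 3318) = Add(Add(Add(13768, Rational(-1, 11606)), 30663), 3318) = Add(Add(Rational(159791407, 11606), 30663), 3318) = Add(Rational(515666185, 11606), 3318) = Rational(554174893, 11606)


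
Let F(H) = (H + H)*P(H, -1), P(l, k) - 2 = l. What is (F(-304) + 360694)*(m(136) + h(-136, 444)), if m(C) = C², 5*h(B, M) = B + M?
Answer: 10101087256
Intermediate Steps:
h(B, M) = B/5 + M/5 (h(B, M) = (B + M)/5 = B/5 + M/5)
P(l, k) = 2 + l
F(H) = 2*H*(2 + H) (F(H) = (H + H)*(2 + H) = (2*H)*(2 + H) = 2*H*(2 + H))
(F(-304) + 360694)*(m(136) + h(-136, 444)) = (2*(-304)*(2 - 304) + 360694)*(136² + ((⅕)*(-136) + (⅕)*444)) = (2*(-304)*(-302) + 360694)*(18496 + (-136/5 + 444/5)) = (183616 + 360694)*(18496 + 308/5) = 544310*(92788/5) = 10101087256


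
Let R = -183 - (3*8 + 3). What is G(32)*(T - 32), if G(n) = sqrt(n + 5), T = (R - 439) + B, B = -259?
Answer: -940*sqrt(37) ≈ -5717.8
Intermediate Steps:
R = -210 (R = -183 - (24 + 3) = -183 - 1*27 = -183 - 27 = -210)
T = -908 (T = (-210 - 439) - 259 = -649 - 259 = -908)
G(n) = sqrt(5 + n)
G(32)*(T - 32) = sqrt(5 + 32)*(-908 - 32) = sqrt(37)*(-940) = -940*sqrt(37)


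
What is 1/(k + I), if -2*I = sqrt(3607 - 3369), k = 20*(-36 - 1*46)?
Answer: -3280/5379081 + sqrt(238)/5379081 ≈ -0.00060690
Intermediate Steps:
k = -1640 (k = 20*(-36 - 46) = 20*(-82) = -1640)
I = -sqrt(238)/2 (I = -sqrt(3607 - 3369)/2 = -sqrt(238)/2 ≈ -7.7136)
1/(k + I) = 1/(-1640 - sqrt(238)/2)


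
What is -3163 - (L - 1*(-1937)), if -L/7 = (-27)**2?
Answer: 3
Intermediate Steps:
L = -5103 (L = -7*(-27)**2 = -7*729 = -5103)
-3163 - (L - 1*(-1937)) = -3163 - (-5103 - 1*(-1937)) = -3163 - (-5103 + 1937) = -3163 - 1*(-3166) = -3163 + 3166 = 3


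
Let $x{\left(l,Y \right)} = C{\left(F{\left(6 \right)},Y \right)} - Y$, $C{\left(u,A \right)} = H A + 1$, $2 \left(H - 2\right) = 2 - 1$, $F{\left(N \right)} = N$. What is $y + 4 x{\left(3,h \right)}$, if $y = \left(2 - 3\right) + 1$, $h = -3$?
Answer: $-14$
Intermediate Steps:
$H = \frac{5}{2}$ ($H = 2 + \frac{2 - 1}{2} = 2 + \frac{1}{2} \cdot 1 = 2 + \frac{1}{2} = \frac{5}{2} \approx 2.5$)
$C{\left(u,A \right)} = 1 + \frac{5 A}{2}$ ($C{\left(u,A \right)} = \frac{5 A}{2} + 1 = 1 + \frac{5 A}{2}$)
$x{\left(l,Y \right)} = 1 + \frac{3 Y}{2}$ ($x{\left(l,Y \right)} = \left(1 + \frac{5 Y}{2}\right) - Y = 1 + \frac{3 Y}{2}$)
$y = 0$ ($y = -1 + 1 = 0$)
$y + 4 x{\left(3,h \right)} = 0 + 4 \left(1 + \frac{3}{2} \left(-3\right)\right) = 0 + 4 \left(1 - \frac{9}{2}\right) = 0 + 4 \left(- \frac{7}{2}\right) = 0 - 14 = -14$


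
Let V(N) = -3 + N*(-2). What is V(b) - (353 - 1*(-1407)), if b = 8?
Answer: -1779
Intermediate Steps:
V(N) = -3 - 2*N
V(b) - (353 - 1*(-1407)) = (-3 - 2*8) - (353 - 1*(-1407)) = (-3 - 16) - (353 + 1407) = -19 - 1*1760 = -19 - 1760 = -1779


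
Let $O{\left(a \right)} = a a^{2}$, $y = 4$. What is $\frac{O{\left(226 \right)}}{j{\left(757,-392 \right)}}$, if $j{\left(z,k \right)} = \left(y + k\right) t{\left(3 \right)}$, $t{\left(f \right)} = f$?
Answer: $- \frac{2885794}{291} \approx -9916.8$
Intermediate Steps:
$j{\left(z,k \right)} = 12 + 3 k$ ($j{\left(z,k \right)} = \left(4 + k\right) 3 = 12 + 3 k$)
$O{\left(a \right)} = a^{3}$
$\frac{O{\left(226 \right)}}{j{\left(757,-392 \right)}} = \frac{226^{3}}{12 + 3 \left(-392\right)} = \frac{11543176}{12 - 1176} = \frac{11543176}{-1164} = 11543176 \left(- \frac{1}{1164}\right) = - \frac{2885794}{291}$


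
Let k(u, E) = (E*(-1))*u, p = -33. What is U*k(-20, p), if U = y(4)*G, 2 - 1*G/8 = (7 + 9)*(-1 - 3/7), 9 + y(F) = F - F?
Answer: 8268480/7 ≈ 1.1812e+6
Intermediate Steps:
y(F) = -9 (y(F) = -9 + (F - F) = -9 + 0 = -9)
G = 1392/7 (G = 16 - 8*(7 + 9)*(-1 - 3/7) = 16 - 128*(-1 - 3*⅐) = 16 - 128*(-1 - 3/7) = 16 - 128*(-10)/7 = 16 - 8*(-160/7) = 16 + 1280/7 = 1392/7 ≈ 198.86)
k(u, E) = -E*u (k(u, E) = (-E)*u = -E*u)
U = -12528/7 (U = -9*1392/7 = -12528/7 ≈ -1789.7)
U*k(-20, p) = -(-12528)*(-33)*(-20)/7 = -12528/7*(-660) = 8268480/7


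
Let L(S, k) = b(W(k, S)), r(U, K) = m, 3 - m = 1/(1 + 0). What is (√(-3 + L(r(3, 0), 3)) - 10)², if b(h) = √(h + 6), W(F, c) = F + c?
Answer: (10 - √(-3 + √11))² ≈ 89.063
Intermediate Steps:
m = 2 (m = 3 - 1/(1 + 0) = 3 - 1/1 = 3 - 1*1 = 3 - 1 = 2)
r(U, K) = 2
b(h) = √(6 + h)
L(S, k) = √(6 + S + k) (L(S, k) = √(6 + (k + S)) = √(6 + (S + k)) = √(6 + S + k))
(√(-3 + L(r(3, 0), 3)) - 10)² = (√(-3 + √(6 + 2 + 3)) - 10)² = (√(-3 + √11) - 10)² = (-10 + √(-3 + √11))²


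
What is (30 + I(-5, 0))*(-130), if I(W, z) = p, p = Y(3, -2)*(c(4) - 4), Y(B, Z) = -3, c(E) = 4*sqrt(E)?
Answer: -2340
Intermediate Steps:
p = -12 (p = -3*(4*sqrt(4) - 4) = -3*(4*2 - 4) = -3*(8 - 4) = -3*4 = -12)
I(W, z) = -12
(30 + I(-5, 0))*(-130) = (30 - 12)*(-130) = 18*(-130) = -2340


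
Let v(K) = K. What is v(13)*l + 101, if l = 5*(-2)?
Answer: -29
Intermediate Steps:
l = -10
v(13)*l + 101 = 13*(-10) + 101 = -130 + 101 = -29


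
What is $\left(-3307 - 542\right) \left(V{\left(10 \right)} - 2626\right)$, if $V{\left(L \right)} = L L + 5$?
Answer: $9703329$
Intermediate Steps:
$V{\left(L \right)} = 5 + L^{2}$ ($V{\left(L \right)} = L^{2} + 5 = 5 + L^{2}$)
$\left(-3307 - 542\right) \left(V{\left(10 \right)} - 2626\right) = \left(-3307 - 542\right) \left(\left(5 + 10^{2}\right) - 2626\right) = - 3849 \left(\left(5 + 100\right) - 2626\right) = - 3849 \left(105 - 2626\right) = \left(-3849\right) \left(-2521\right) = 9703329$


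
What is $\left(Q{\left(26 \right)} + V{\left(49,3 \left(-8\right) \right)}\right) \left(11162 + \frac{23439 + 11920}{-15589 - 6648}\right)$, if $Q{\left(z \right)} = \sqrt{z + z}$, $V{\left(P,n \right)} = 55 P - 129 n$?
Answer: $\frac{1437175836685}{22237} + \frac{496348070 \sqrt{13}}{22237} \approx 6.471 \cdot 10^{7}$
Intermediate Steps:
$V{\left(P,n \right)} = - 129 n + 55 P$
$Q{\left(z \right)} = \sqrt{2} \sqrt{z}$ ($Q{\left(z \right)} = \sqrt{2 z} = \sqrt{2} \sqrt{z}$)
$\left(Q{\left(26 \right)} + V{\left(49,3 \left(-8\right) \right)}\right) \left(11162 + \frac{23439 + 11920}{-15589 - 6648}\right) = \left(\sqrt{2} \sqrt{26} - \left(-2695 + 129 \cdot 3 \left(-8\right)\right)\right) \left(11162 + \frac{23439 + 11920}{-15589 - 6648}\right) = \left(2 \sqrt{13} + \left(\left(-129\right) \left(-24\right) + 2695\right)\right) \left(11162 + \frac{35359}{-22237}\right) = \left(2 \sqrt{13} + \left(3096 + 2695\right)\right) \left(11162 + 35359 \left(- \frac{1}{22237}\right)\right) = \left(2 \sqrt{13} + 5791\right) \left(11162 - \frac{35359}{22237}\right) = \left(5791 + 2 \sqrt{13}\right) \frac{248174035}{22237} = \frac{1437175836685}{22237} + \frac{496348070 \sqrt{13}}{22237}$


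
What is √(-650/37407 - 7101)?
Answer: I*√9936337506099/37407 ≈ 84.268*I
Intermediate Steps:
√(-650/37407 - 7101) = √(-265627757/37407) = I*√9936337506099/37407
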